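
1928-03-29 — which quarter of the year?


Month: March (month 3)
Q1: Jan-Mar, Q2: Apr-Jun, Q3: Jul-Sep, Q4: Oct-Dec

Q1


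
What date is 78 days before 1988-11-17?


Start: 1988-11-17, subtract 78 days
Back 17 days from November 17 reaches October 31, 1988 -> 61 left
October 1988 has 31 days -> back to September 30, 1988 -> 30 left
September 1988 has 30 days -> back to August 31, 1988 -> 0 left
August 1988: 31 - 0 = 31 -> lands on August 31

Result: 1988-08-31


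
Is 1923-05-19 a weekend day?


Anchor: Jan 1, 1923. With p = 1923 - 1 = 1922: (p + p//4 - p//100 + p//400) mod 7 = (1922 + 480 - 19 + 4) mod 7 = 2387 mod 7 = 0 -> Monday (Mon=0 ... Sun=6)
Day of year: 139; offset = 138
Weekday index = (0 + 138) mod 7 = 5 -> Saturday
Weekend days: Saturday, Sunday

Yes


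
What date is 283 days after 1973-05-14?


Start: 1973-05-14, add 283 days
May 1973 has 31 days: 31 - 14 = 17 days to May 31 -> 266 left
June 1973 has 30 days -> 236 left
July 1973 has 31 days -> 205 left
August 1973 has 31 days -> 174 left
September 1973 has 30 days -> 144 left
October 1973 has 31 days -> 113 left
November 1973 has 30 days -> 83 left
December 1973 has 31 days -> 52 left
January 1974 has 31 days -> 21 left
February 1974: 21 <= 28 -> lands on February 21

Result: 1974-02-21


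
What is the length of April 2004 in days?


April 2004

30 days


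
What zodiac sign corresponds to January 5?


Date: January 5
Conventional tropical zodiac dates: Capricorn from December 22 onward; Aquarius starts January 20
January 5 falls within the Capricorn range

Capricorn


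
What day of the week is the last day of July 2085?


July 2085 has 31 days
Anchor: Jan 1, 2085. With p = 2085 - 1 = 2084: (p + p//4 - p//100 + p//400) mod 7 = (2084 + 521 - 20 + 5) mod 7 = 2590 mod 7 = 0 -> Monday (Mon=0 ... Sun=6)
Days before July (Jan-Jun): 181; July 1 index = (0 + 181) mod 7 = 6 -> Sunday
Last day offset: 31 - 1 = 30 days
Weekday index = (6 + 30) mod 7 = 1

Tuesday, July 31


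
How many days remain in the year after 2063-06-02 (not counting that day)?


Day of year: 153 of 365
Remaining = 365 - 153

212 days


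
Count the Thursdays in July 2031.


July 2031 has 31 days
Anchor: Jan 1, 2031. With p = 2031 - 1 = 2030: (p + p//4 - p//100 + p//400) mod 7 = (2030 + 507 - 20 + 5) mod 7 = 2522 mod 7 = 2 -> Wednesday (Mon=0 ... Sun=6)
Days before July (Jan-Jun): 181; July 1 index = (2 + 181) mod 7 = 1 -> Tuesday
First Thursday is July 3
Thursdays: 3, 10, 17, 24, 31

5 Thursdays


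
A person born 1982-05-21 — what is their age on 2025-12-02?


Birth: 1982-05-21
Reference: 2025-12-02
Year difference: 2025 - 1982 = 43

43 years old


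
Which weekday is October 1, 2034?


Target: October 1, 2034
Anchor: Jan 1, 2034. With p = 2034 - 1 = 2033: (p + p//4 - p//100 + p//400) mod 7 = (2033 + 508 - 20 + 5) mod 7 = 2526 mod 7 = 6 -> Sunday (Mon=0 ... Sun=6)
Days before October (Jan-Sep): 273 days
Weekday index = (6 + 273) mod 7 = 6

Sunday


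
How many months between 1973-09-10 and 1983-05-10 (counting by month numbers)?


From September 1973 to May 1983
10 years * 12 = 120 months, minus 4 months = 116

116 months


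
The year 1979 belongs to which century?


Century = (year - 1) // 100 + 1
= (1979 - 1) // 100 + 1
= 1978 // 100 + 1
= 19 + 1

20th century


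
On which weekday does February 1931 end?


February 1931 has 28 days
Anchor: Jan 1, 1931. With p = 1931 - 1 = 1930: (p + p//4 - p//100 + p//400) mod 7 = (1930 + 482 - 19 + 4) mod 7 = 2397 mod 7 = 3 -> Thursday (Mon=0 ... Sun=6)
Days before February (Jan): 31; February 1 index = (3 + 31) mod 7 = 6 -> Sunday
Last day offset: 28 - 1 = 27 days
Weekday index = (6 + 27) mod 7 = 5

Saturday, February 28


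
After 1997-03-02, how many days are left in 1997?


Day of year: 61 of 365
Remaining = 365 - 61

304 days


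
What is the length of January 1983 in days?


January 1983

31 days


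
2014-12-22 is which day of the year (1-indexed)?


Date: December 22, 2014
Days in months 1 through 11: 334
Plus 22 days in December

Day of year: 356


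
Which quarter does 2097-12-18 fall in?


Month: December (month 12)
Q1: Jan-Mar, Q2: Apr-Jun, Q3: Jul-Sep, Q4: Oct-Dec

Q4


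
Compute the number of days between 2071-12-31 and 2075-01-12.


From 2071-12-31 to 2075-01-12
2071-12-31: days before December = 31 + 28 + 31 + 30 + 31 + 30 + 31 + 31 + 30 + 31 + 30 = 334 (2071 is not a leap year); day of year = 334 + 31 = 365
2075-01-12: day of year = 12
Rest of 2071: 365 - 365 = 0
Full years 2072 (366), 2073 (365), 2074 (365): 1096
Total = 0 + 1096 + 12 = 1108

1108 days


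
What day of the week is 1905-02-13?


Date: February 13, 1905
Anchor: Jan 1, 1905. With p = 1905 - 1 = 1904: (p + p//4 - p//100 + p//400) mod 7 = (1904 + 476 - 19 + 4) mod 7 = 2365 mod 7 = 6 -> Sunday (Mon=0 ... Sun=6)
Days before February (Jan): 31; offset = 31 + 13 - 1 = 43
Weekday index = (6 + 43) mod 7 = 0

Day of the week: Monday


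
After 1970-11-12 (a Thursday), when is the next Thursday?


Current: Thursday
Target: Thursday
Days ahead: 7

Next Thursday: 1970-11-19


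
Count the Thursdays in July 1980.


July 1980 has 31 days
Anchor: Jan 1, 1980. With p = 1980 - 1 = 1979: (p + p//4 - p//100 + p//400) mod 7 = (1979 + 494 - 19 + 4) mod 7 = 2458 mod 7 = 1 -> Tuesday (Mon=0 ... Sun=6)
Days before July (Jan-Jun): 182; July 1 index = (1 + 182) mod 7 = 1 -> Tuesday
First Thursday is July 3
Thursdays: 3, 10, 17, 24, 31

5 Thursdays


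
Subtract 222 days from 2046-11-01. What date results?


Start: 2046-11-01, subtract 222 days
Back 1 day from November 1 reaches October 31, 2046 -> 221 left
October 2046 has 31 days -> back to September 30, 2046 -> 190 left
September 2046 has 30 days -> back to August 31, 2046 -> 160 left
August 2046 has 31 days -> back to July 31, 2046 -> 129 left
July 2046 has 31 days -> back to June 30, 2046 -> 98 left
June 2046 has 30 days -> back to May 31, 2046 -> 68 left
May 2046 has 31 days -> back to April 30, 2046 -> 37 left
April 2046 has 30 days -> back to March 31, 2046 -> 7 left
March 2046: 31 - 7 = 24 -> lands on March 24

Result: 2046-03-24


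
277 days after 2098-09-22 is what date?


Start: 2098-09-22, add 277 days
September 2098 has 30 days: 30 - 22 = 8 days to September 30 -> 269 left
October 2098 has 31 days -> 238 left
November 2098 has 30 days -> 208 left
December 2098 has 31 days -> 177 left
January 2099 has 31 days -> 146 left
February 2099 has 28 days -> 118 left
March 2099 has 31 days -> 87 left
April 2099 has 30 days -> 57 left
May 2099 has 31 days -> 26 left
June 2099: 26 <= 30 -> lands on June 26

Result: 2099-06-26


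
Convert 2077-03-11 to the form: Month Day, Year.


ISO 2077-03-11 parses as year=2077, month=03, day=11
Month 3 -> March

March 11, 2077


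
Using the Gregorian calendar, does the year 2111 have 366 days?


Gregorian leap year rule: divisible by 4, but not by 100, unless also by 400.
2111 is not divisible by 4 -> not a leap year

No


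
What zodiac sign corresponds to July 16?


Date: July 16
Conventional tropical zodiac dates: Cancer from June 21 onward; Leo starts July 23
July 16 falls within the Cancer range

Cancer


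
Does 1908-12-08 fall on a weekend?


Anchor: Jan 1, 1908. With p = 1908 - 1 = 1907: (p + p//4 - p//100 + p//400) mod 7 = (1907 + 476 - 19 + 4) mod 7 = 2368 mod 7 = 2 -> Wednesday (Mon=0 ... Sun=6)
Day of year: 343; offset = 342
Weekday index = (2 + 342) mod 7 = 1 -> Tuesday
Weekend days: Saturday, Sunday

No


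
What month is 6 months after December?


December is month 12
12 + 6 = 18; wrap: 18 - 12 = 6

June


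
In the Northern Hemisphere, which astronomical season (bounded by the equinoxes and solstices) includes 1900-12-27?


Date: December 27
Astronomical Winter (approx.; exact equinox/solstice day varies by year): December 21 to March 19
December 27 falls within the Winter window

Winter


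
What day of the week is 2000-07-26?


Date: July 26, 2000
Anchor: Jan 1, 2000. With p = 2000 - 1 = 1999: (p + p//4 - p//100 + p//400) mod 7 = (1999 + 499 - 19 + 4) mod 7 = 2483 mod 7 = 5 -> Saturday (Mon=0 ... Sun=6)
Days before July (Jan-Jun): 182; offset = 182 + 26 - 1 = 207
Weekday index = (5 + 207) mod 7 = 2

Day of the week: Wednesday


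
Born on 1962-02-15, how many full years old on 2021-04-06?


Birth: 1962-02-15
Reference: 2021-04-06
Year difference: 2021 - 1962 = 59

59 years old


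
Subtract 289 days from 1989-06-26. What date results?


Start: 1989-06-26, subtract 289 days
Back 26 days from June 26 reaches May 31, 1989 -> 263 left
May 1989 has 31 days -> back to April 30, 1989 -> 232 left
April 1989 has 30 days -> back to March 31, 1989 -> 202 left
March 1989 has 31 days -> back to February 28, 1989 -> 171 left
February 1989 has 28 days -> back to January 31, 1989 -> 143 left
January 1989 has 31 days -> back to December 31, 1988 -> 112 left
December 1988 has 31 days -> back to November 30, 1988 -> 81 left
November 1988 has 30 days -> back to October 31, 1988 -> 51 left
October 1988 has 31 days -> back to September 30, 1988 -> 20 left
September 1988: 30 - 20 = 10 -> lands on September 10

Result: 1988-09-10


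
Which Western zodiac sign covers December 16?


Date: December 16
Conventional tropical zodiac dates: Sagittarius from November 22 onward; Capricorn starts December 22
December 16 falls within the Sagittarius range

Sagittarius


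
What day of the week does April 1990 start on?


Target: April 1, 1990
Anchor: Jan 1, 1990. With p = 1990 - 1 = 1989: (p + p//4 - p//100 + p//400) mod 7 = (1989 + 497 - 19 + 4) mod 7 = 2471 mod 7 = 0 -> Monday (Mon=0 ... Sun=6)
Days before April (Jan-Mar): 90 days
Weekday index = (0 + 90) mod 7 = 6

Sunday


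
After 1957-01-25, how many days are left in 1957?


Day of year: 25 of 365
Remaining = 365 - 25

340 days


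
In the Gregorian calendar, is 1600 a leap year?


Gregorian leap year rule: divisible by 4, but not by 100, unless also by 400.
1600 is divisible by 400 -> leap year

Yes


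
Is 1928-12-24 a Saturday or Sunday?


Anchor: Jan 1, 1928. With p = 1928 - 1 = 1927: (p + p//4 - p//100 + p//400) mod 7 = (1927 + 481 - 19 + 4) mod 7 = 2393 mod 7 = 6 -> Sunday (Mon=0 ... Sun=6)
Day of year: 359; offset = 358
Weekday index = (6 + 358) mod 7 = 0 -> Monday
Weekend days: Saturday, Sunday

No


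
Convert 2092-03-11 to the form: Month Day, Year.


ISO 2092-03-11 parses as year=2092, month=03, day=11
Month 3 -> March

March 11, 2092


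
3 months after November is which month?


November is month 11
11 + 3 = 14; wrap: 14 - 12 = 2

February


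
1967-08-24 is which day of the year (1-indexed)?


Date: August 24, 1967
Days in months 1 through 7: 212
Plus 24 days in August

Day of year: 236


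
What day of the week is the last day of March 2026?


March 2026 has 31 days
Anchor: Jan 1, 2026. With p = 2026 - 1 = 2025: (p + p//4 - p//100 + p//400) mod 7 = (2025 + 506 - 20 + 5) mod 7 = 2516 mod 7 = 3 -> Thursday (Mon=0 ... Sun=6)
Days before March (Jan-Feb): 59; March 1 index = (3 + 59) mod 7 = 6 -> Sunday
Last day offset: 31 - 1 = 30 days
Weekday index = (6 + 30) mod 7 = 1

Tuesday, March 31


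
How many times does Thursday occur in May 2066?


May 2066 has 31 days
Anchor: Jan 1, 2066. With p = 2066 - 1 = 2065: (p + p//4 - p//100 + p//400) mod 7 = (2065 + 516 - 20 + 5) mod 7 = 2566 mod 7 = 4 -> Friday (Mon=0 ... Sun=6)
Days before May (Jan-Apr): 120; May 1 index = (4 + 120) mod 7 = 5 -> Saturday
First Thursday is May 6
Thursdays: 6, 13, 20, 27

4 Thursdays


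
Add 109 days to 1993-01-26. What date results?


Start: 1993-01-26, add 109 days
January 1993 has 31 days: 31 - 26 = 5 days to January 31 -> 104 left
February 1993 has 28 days -> 76 left
March 1993 has 31 days -> 45 left
April 1993 has 30 days -> 15 left
May 1993: 15 <= 31 -> lands on May 15

Result: 1993-05-15


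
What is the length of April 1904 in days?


April 1904

30 days


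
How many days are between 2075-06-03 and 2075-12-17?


From 2075-06-03 to 2075-12-17
2075-06-03: days before June = 31 + 28 + 31 + 30 + 31 = 151 (2075 is not a leap year); day of year = 151 + 3 = 154
2075-12-17: days before December = 31 + 28 + 31 + 30 + 31 + 30 + 31 + 31 + 30 + 31 + 30 = 334 (2075 is not a leap year); day of year = 334 + 17 = 351
Same year: 351 - 154 = 197

197 days


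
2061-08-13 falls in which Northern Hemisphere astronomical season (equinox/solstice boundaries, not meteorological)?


Date: August 13
Astronomical Summer (approx.; exact equinox/solstice day varies by year): June 21 to September 21
August 13 falls within the Summer window

Summer


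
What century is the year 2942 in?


Century = (year - 1) // 100 + 1
= (2942 - 1) // 100 + 1
= 2941 // 100 + 1
= 29 + 1

30th century


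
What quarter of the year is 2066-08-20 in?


Month: August (month 8)
Q1: Jan-Mar, Q2: Apr-Jun, Q3: Jul-Sep, Q4: Oct-Dec

Q3


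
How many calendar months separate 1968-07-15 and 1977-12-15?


From July 1968 to December 1977
9 years * 12 = 108 months, plus 5 months = 113

113 months


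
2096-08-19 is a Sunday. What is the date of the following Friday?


Current: Sunday
Target: Friday
Days ahead: 5

Next Friday: 2096-08-24


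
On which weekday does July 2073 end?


July 2073 has 31 days
Anchor: Jan 1, 2073. With p = 2073 - 1 = 2072: (p + p//4 - p//100 + p//400) mod 7 = (2072 + 518 - 20 + 5) mod 7 = 2575 mod 7 = 6 -> Sunday (Mon=0 ... Sun=6)
Days before July (Jan-Jun): 181; July 1 index = (6 + 181) mod 7 = 5 -> Saturday
Last day offset: 31 - 1 = 30 days
Weekday index = (5 + 30) mod 7 = 0

Monday, July 31


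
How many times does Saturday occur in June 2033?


June 2033 has 30 days
Anchor: Jan 1, 2033. With p = 2033 - 1 = 2032: (p + p//4 - p//100 + p//400) mod 7 = (2032 + 508 - 20 + 5) mod 7 = 2525 mod 7 = 5 -> Saturday (Mon=0 ... Sun=6)
Days before June (Jan-May): 151; June 1 index = (5 + 151) mod 7 = 2 -> Wednesday
First Saturday is June 4
Saturdays: 4, 11, 18, 25

4 Saturdays


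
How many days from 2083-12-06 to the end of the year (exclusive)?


Day of year: 340 of 365
Remaining = 365 - 340

25 days


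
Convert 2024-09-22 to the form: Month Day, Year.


ISO 2024-09-22 parses as year=2024, month=09, day=22
Month 9 -> September

September 22, 2024


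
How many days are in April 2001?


April 2001

30 days


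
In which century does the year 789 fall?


Century = (year - 1) // 100 + 1
= (789 - 1) // 100 + 1
= 788 // 100 + 1
= 7 + 1

8th century


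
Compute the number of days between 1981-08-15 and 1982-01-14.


From 1981-08-15 to 1982-01-14
1981-08-15: days before August = 31 + 28 + 31 + 30 + 31 + 30 + 31 = 212 (1981 is not a leap year); day of year = 212 + 15 = 227
1982-01-14: day of year = 14
Rest of 1981: 365 - 227 = 138
Total = 138 + 14 = 152

152 days


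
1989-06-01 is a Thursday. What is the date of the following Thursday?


Current: Thursday
Target: Thursday
Days ahead: 7

Next Thursday: 1989-06-08


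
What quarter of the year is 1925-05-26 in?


Month: May (month 5)
Q1: Jan-Mar, Q2: Apr-Jun, Q3: Jul-Sep, Q4: Oct-Dec

Q2


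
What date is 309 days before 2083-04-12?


Start: 2083-04-12, subtract 309 days
Back 12 days from April 12 reaches March 31, 2083 -> 297 left
March 2083 has 31 days -> back to February 28, 2083 -> 266 left
February 2083 has 28 days -> back to January 31, 2083 -> 238 left
January 2083 has 31 days -> back to December 31, 2082 -> 207 left
December 2082 has 31 days -> back to November 30, 2082 -> 176 left
November 2082 has 30 days -> back to October 31, 2082 -> 146 left
October 2082 has 31 days -> back to September 30, 2082 -> 115 left
September 2082 has 30 days -> back to August 31, 2082 -> 85 left
August 2082 has 31 days -> back to July 31, 2082 -> 54 left
July 2082 has 31 days -> back to June 30, 2082 -> 23 left
June 2082: 30 - 23 = 7 -> lands on June 7

Result: 2082-06-07


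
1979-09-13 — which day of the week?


Date: September 13, 1979
Anchor: Jan 1, 1979. With p = 1979 - 1 = 1978: (p + p//4 - p//100 + p//400) mod 7 = (1978 + 494 - 19 + 4) mod 7 = 2457 mod 7 = 0 -> Monday (Mon=0 ... Sun=6)
Days before September (Jan-Aug): 243; offset = 243 + 13 - 1 = 255
Weekday index = (0 + 255) mod 7 = 3

Day of the week: Thursday


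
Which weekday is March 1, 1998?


Target: March 1, 1998
Anchor: Jan 1, 1998. With p = 1998 - 1 = 1997: (p + p//4 - p//100 + p//400) mod 7 = (1997 + 499 - 19 + 4) mod 7 = 2481 mod 7 = 3 -> Thursday (Mon=0 ... Sun=6)
Days before March (Jan-Feb): 59 days
Weekday index = (3 + 59) mod 7 = 6

Sunday


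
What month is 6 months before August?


August is month 8
8 - 6 = 2

February


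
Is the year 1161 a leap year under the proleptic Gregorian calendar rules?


Gregorian leap year rule: divisible by 4, but not by 100, unless also by 400.
1161 is not divisible by 4 -> not a leap year

No


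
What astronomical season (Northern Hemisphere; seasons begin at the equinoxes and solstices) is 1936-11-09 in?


Date: November 9
Astronomical Autumn (approx.; exact equinox/solstice day varies by year): September 22 to December 20
November 9 falls within the Autumn window

Autumn


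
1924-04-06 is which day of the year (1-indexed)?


Date: April 6, 1924
Days in months 1 through 3: 91
Plus 6 days in April

Day of year: 97


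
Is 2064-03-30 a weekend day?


Anchor: Jan 1, 2064. With p = 2064 - 1 = 2063: (p + p//4 - p//100 + p//400) mod 7 = (2063 + 515 - 20 + 5) mod 7 = 2563 mod 7 = 1 -> Tuesday (Mon=0 ... Sun=6)
Day of year: 90; offset = 89
Weekday index = (1 + 89) mod 7 = 6 -> Sunday
Weekend days: Saturday, Sunday

Yes


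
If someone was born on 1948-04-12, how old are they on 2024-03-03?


Birth: 1948-04-12
Reference: 2024-03-03
Year difference: 2024 - 1948 = 76
Birthday not yet reached in 2024, subtract 1

75 years old


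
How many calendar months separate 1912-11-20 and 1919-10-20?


From November 1912 to October 1919
7 years * 12 = 84 months, minus 1 month = 83

83 months


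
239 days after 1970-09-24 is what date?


Start: 1970-09-24, add 239 days
September 1970 has 30 days: 30 - 24 = 6 days to September 30 -> 233 left
October 1970 has 31 days -> 202 left
November 1970 has 30 days -> 172 left
December 1970 has 31 days -> 141 left
January 1971 has 31 days -> 110 left
February 1971 has 28 days -> 82 left
March 1971 has 31 days -> 51 left
April 1971 has 30 days -> 21 left
May 1971: 21 <= 31 -> lands on May 21

Result: 1971-05-21


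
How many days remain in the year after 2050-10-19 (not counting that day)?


Day of year: 292 of 365
Remaining = 365 - 292

73 days


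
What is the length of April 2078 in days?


April 2078

30 days


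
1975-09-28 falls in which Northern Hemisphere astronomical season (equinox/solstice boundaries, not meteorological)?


Date: September 28
Astronomical Autumn (approx.; exact equinox/solstice day varies by year): September 22 to December 20
September 28 falls within the Autumn window

Autumn


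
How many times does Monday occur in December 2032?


December 2032 has 31 days
Anchor: Jan 1, 2032. With p = 2032 - 1 = 2031: (p + p//4 - p//100 + p//400) mod 7 = (2031 + 507 - 20 + 5) mod 7 = 2523 mod 7 = 3 -> Thursday (Mon=0 ... Sun=6)
Days before December (Jan-Nov): 335; December 1 index = (3 + 335) mod 7 = 2 -> Wednesday
First Monday is December 6
Mondays: 6, 13, 20, 27

4 Mondays


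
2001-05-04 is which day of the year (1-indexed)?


Date: May 4, 2001
Days in months 1 through 4: 120
Plus 4 days in May

Day of year: 124


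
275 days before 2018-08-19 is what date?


Start: 2018-08-19, subtract 275 days
Back 19 days from August 19 reaches July 31, 2018 -> 256 left
July 2018 has 31 days -> back to June 30, 2018 -> 225 left
June 2018 has 30 days -> back to May 31, 2018 -> 195 left
May 2018 has 31 days -> back to April 30, 2018 -> 164 left
April 2018 has 30 days -> back to March 31, 2018 -> 134 left
March 2018 has 31 days -> back to February 28, 2018 -> 103 left
February 2018 has 28 days -> back to January 31, 2018 -> 75 left
January 2018 has 31 days -> back to December 31, 2017 -> 44 left
December 2017 has 31 days -> back to November 30, 2017 -> 13 left
November 2017: 30 - 13 = 17 -> lands on November 17

Result: 2017-11-17


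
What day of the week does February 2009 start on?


Target: February 1, 2009
Anchor: Jan 1, 2009. With p = 2009 - 1 = 2008: (p + p//4 - p//100 + p//400) mod 7 = (2008 + 502 - 20 + 5) mod 7 = 2495 mod 7 = 3 -> Thursday (Mon=0 ... Sun=6)
Days before February (Jan): 31 days
Weekday index = (3 + 31) mod 7 = 6

Sunday


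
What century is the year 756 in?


Century = (year - 1) // 100 + 1
= (756 - 1) // 100 + 1
= 755 // 100 + 1
= 7 + 1

8th century


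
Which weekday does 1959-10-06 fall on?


Date: October 6, 1959
Anchor: Jan 1, 1959. With p = 1959 - 1 = 1958: (p + p//4 - p//100 + p//400) mod 7 = (1958 + 489 - 19 + 4) mod 7 = 2432 mod 7 = 3 -> Thursday (Mon=0 ... Sun=6)
Days before October (Jan-Sep): 273; offset = 273 + 6 - 1 = 278
Weekday index = (3 + 278) mod 7 = 1

Day of the week: Tuesday


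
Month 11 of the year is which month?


Month 11 of 12

November


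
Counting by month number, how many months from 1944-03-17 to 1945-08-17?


From March 1944 to August 1945
1 year * 12 = 12 months, plus 5 months = 17

17 months


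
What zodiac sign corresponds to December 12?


Date: December 12
Conventional tropical zodiac dates: Sagittarius from November 22 onward; Capricorn starts December 22
December 12 falls within the Sagittarius range

Sagittarius


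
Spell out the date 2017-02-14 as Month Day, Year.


ISO 2017-02-14 parses as year=2017, month=02, day=14
Month 2 -> February

February 14, 2017


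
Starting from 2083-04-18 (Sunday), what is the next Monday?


Current: Sunday
Target: Monday
Days ahead: 1

Next Monday: 2083-04-19


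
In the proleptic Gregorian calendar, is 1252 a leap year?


Gregorian leap year rule: divisible by 4, but not by 100, unless also by 400.
1252 is divisible by 4 but not 100 -> leap year

Yes


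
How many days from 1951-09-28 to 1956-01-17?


From 1951-09-28 to 1956-01-17
1951-09-28: days before September = 31 + 28 + 31 + 30 + 31 + 30 + 31 + 31 = 243 (1951 is not a leap year); day of year = 243 + 28 = 271
1956-01-17: day of year = 17
Rest of 1951: 365 - 271 = 94
Full years 1952 (366), 1953 (365), 1954 (365), 1955 (365): 1461
Total = 94 + 1461 + 17 = 1572

1572 days


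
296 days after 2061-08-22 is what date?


Start: 2061-08-22, add 296 days
August 2061 has 31 days: 31 - 22 = 9 days to August 31 -> 287 left
September 2061 has 30 days -> 257 left
October 2061 has 31 days -> 226 left
November 2061 has 30 days -> 196 left
December 2061 has 31 days -> 165 left
January 2062 has 31 days -> 134 left
February 2062 has 28 days -> 106 left
March 2062 has 31 days -> 75 left
April 2062 has 30 days -> 45 left
May 2062 has 31 days -> 14 left
June 2062: 14 <= 30 -> lands on June 14

Result: 2062-06-14


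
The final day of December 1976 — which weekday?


December 1976 has 31 days
Anchor: Jan 1, 1976. With p = 1976 - 1 = 1975: (p + p//4 - p//100 + p//400) mod 7 = (1975 + 493 - 19 + 4) mod 7 = 2453 mod 7 = 3 -> Thursday (Mon=0 ... Sun=6)
Days before December (Jan-Nov): 335; December 1 index = (3 + 335) mod 7 = 2 -> Wednesday
Last day offset: 31 - 1 = 30 days
Weekday index = (2 + 30) mod 7 = 4

Friday, December 31


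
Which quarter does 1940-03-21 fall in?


Month: March (month 3)
Q1: Jan-Mar, Q2: Apr-Jun, Q3: Jul-Sep, Q4: Oct-Dec

Q1


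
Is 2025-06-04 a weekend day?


Anchor: Jan 1, 2025. With p = 2025 - 1 = 2024: (p + p//4 - p//100 + p//400) mod 7 = (2024 + 506 - 20 + 5) mod 7 = 2515 mod 7 = 2 -> Wednesday (Mon=0 ... Sun=6)
Day of year: 155; offset = 154
Weekday index = (2 + 154) mod 7 = 2 -> Wednesday
Weekend days: Saturday, Sunday

No


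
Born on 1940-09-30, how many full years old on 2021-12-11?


Birth: 1940-09-30
Reference: 2021-12-11
Year difference: 2021 - 1940 = 81

81 years old


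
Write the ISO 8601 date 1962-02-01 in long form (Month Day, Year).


ISO 1962-02-01 parses as year=1962, month=02, day=01
Month 2 -> February

February 1, 1962


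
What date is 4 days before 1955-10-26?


Start: 1955-10-26, subtract 4 days
26 - 4 = 22 stays within October 1955

Result: 1955-10-22


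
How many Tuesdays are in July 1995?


July 1995 has 31 days
Anchor: Jan 1, 1995. With p = 1995 - 1 = 1994: (p + p//4 - p//100 + p//400) mod 7 = (1994 + 498 - 19 + 4) mod 7 = 2477 mod 7 = 6 -> Sunday (Mon=0 ... Sun=6)
Days before July (Jan-Jun): 181; July 1 index = (6 + 181) mod 7 = 5 -> Saturday
First Tuesday is July 4
Tuesdays: 4, 11, 18, 25

4 Tuesdays


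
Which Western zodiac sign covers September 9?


Date: September 9
Conventional tropical zodiac dates: Virgo from August 23 onward; Libra starts September 23
September 9 falls within the Virgo range

Virgo


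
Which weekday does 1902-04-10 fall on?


Date: April 10, 1902
Anchor: Jan 1, 1902. With p = 1902 - 1 = 1901: (p + p//4 - p//100 + p//400) mod 7 = (1901 + 475 - 19 + 4) mod 7 = 2361 mod 7 = 2 -> Wednesday (Mon=0 ... Sun=6)
Days before April (Jan-Mar): 90; offset = 90 + 10 - 1 = 99
Weekday index = (2 + 99) mod 7 = 3

Day of the week: Thursday


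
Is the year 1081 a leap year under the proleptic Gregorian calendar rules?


Gregorian leap year rule: divisible by 4, but not by 100, unless also by 400.
1081 is not divisible by 4 -> not a leap year

No


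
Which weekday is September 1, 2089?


Target: September 1, 2089
Anchor: Jan 1, 2089. With p = 2089 - 1 = 2088: (p + p//4 - p//100 + p//400) mod 7 = (2088 + 522 - 20 + 5) mod 7 = 2595 mod 7 = 5 -> Saturday (Mon=0 ... Sun=6)
Days before September (Jan-Aug): 243 days
Weekday index = (5 + 243) mod 7 = 3

Thursday


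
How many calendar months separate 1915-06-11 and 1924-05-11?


From June 1915 to May 1924
9 years * 12 = 108 months, minus 1 month = 107

107 months


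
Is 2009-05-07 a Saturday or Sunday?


Anchor: Jan 1, 2009. With p = 2009 - 1 = 2008: (p + p//4 - p//100 + p//400) mod 7 = (2008 + 502 - 20 + 5) mod 7 = 2495 mod 7 = 3 -> Thursday (Mon=0 ... Sun=6)
Day of year: 127; offset = 126
Weekday index = (3 + 126) mod 7 = 3 -> Thursday
Weekend days: Saturday, Sunday

No


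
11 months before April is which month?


April is month 4
4 - 11 = -7; wrap: -7 + 12 = 5

May


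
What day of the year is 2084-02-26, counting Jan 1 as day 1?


Date: February 26, 2084
Days in months 1 through 1: 31
Plus 26 days in February

Day of year: 57


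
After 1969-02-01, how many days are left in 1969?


Day of year: 32 of 365
Remaining = 365 - 32

333 days


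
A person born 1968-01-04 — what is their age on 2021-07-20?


Birth: 1968-01-04
Reference: 2021-07-20
Year difference: 2021 - 1968 = 53

53 years old


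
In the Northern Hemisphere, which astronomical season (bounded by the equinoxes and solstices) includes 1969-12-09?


Date: December 9
Astronomical Autumn (approx.; exact equinox/solstice day varies by year): September 22 to December 20
December 9 falls within the Autumn window

Autumn


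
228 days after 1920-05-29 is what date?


Start: 1920-05-29, add 228 days
May 1920 has 31 days: 31 - 29 = 2 days to May 31 -> 226 left
June 1920 has 30 days -> 196 left
July 1920 has 31 days -> 165 left
August 1920 has 31 days -> 134 left
September 1920 has 30 days -> 104 left
October 1920 has 31 days -> 73 left
November 1920 has 30 days -> 43 left
December 1920 has 31 days -> 12 left
January 1921: 12 <= 31 -> lands on January 12

Result: 1921-01-12


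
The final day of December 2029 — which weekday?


December 2029 has 31 days
Anchor: Jan 1, 2029. With p = 2029 - 1 = 2028: (p + p//4 - p//100 + p//400) mod 7 = (2028 + 507 - 20 + 5) mod 7 = 2520 mod 7 = 0 -> Monday (Mon=0 ... Sun=6)
Days before December (Jan-Nov): 334; December 1 index = (0 + 334) mod 7 = 5 -> Saturday
Last day offset: 31 - 1 = 30 days
Weekday index = (5 + 30) mod 7 = 0

Monday, December 31


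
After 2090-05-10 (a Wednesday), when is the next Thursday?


Current: Wednesday
Target: Thursday
Days ahead: 1

Next Thursday: 2090-05-11


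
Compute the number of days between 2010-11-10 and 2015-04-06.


From 2010-11-10 to 2015-04-06
2010-11-10: days before November = 31 + 28 + 31 + 30 + 31 + 30 + 31 + 31 + 30 + 31 = 304 (2010 is not a leap year); day of year = 304 + 10 = 314
2015-04-06: days before April = 31 + 28 + 31 = 90 (2015 is not a leap year); day of year = 90 + 6 = 96
Rest of 2010: 365 - 314 = 51
Full years 2011 (365), 2012 (366), 2013 (365), 2014 (365): 1461
Total = 51 + 1461 + 96 = 1608

1608 days


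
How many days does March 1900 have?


March 1900

31 days


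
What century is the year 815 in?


Century = (year - 1) // 100 + 1
= (815 - 1) // 100 + 1
= 814 // 100 + 1
= 8 + 1

9th century


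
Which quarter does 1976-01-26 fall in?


Month: January (month 1)
Q1: Jan-Mar, Q2: Apr-Jun, Q3: Jul-Sep, Q4: Oct-Dec

Q1


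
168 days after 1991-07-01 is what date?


Start: 1991-07-01, add 168 days
July 1991 has 31 days: 31 - 1 = 30 days to July 31 -> 138 left
August 1991 has 31 days -> 107 left
September 1991 has 30 days -> 77 left
October 1991 has 31 days -> 46 left
November 1991 has 30 days -> 16 left
December 1991: 16 <= 31 -> lands on December 16

Result: 1991-12-16


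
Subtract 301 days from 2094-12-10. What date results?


Start: 2094-12-10, subtract 301 days
Back 10 days from December 10 reaches November 30, 2094 -> 291 left
November 2094 has 30 days -> back to October 31, 2094 -> 261 left
October 2094 has 31 days -> back to September 30, 2094 -> 230 left
September 2094 has 30 days -> back to August 31, 2094 -> 200 left
August 2094 has 31 days -> back to July 31, 2094 -> 169 left
July 2094 has 31 days -> back to June 30, 2094 -> 138 left
June 2094 has 30 days -> back to May 31, 2094 -> 108 left
May 2094 has 31 days -> back to April 30, 2094 -> 77 left
April 2094 has 30 days -> back to March 31, 2094 -> 47 left
March 2094 has 31 days -> back to February 28, 2094 -> 16 left
February 2094: 28 - 16 = 12 -> lands on February 12

Result: 2094-02-12


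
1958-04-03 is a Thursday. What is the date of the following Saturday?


Current: Thursday
Target: Saturday
Days ahead: 2

Next Saturday: 1958-04-05


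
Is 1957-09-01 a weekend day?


Anchor: Jan 1, 1957. With p = 1957 - 1 = 1956: (p + p//4 - p//100 + p//400) mod 7 = (1956 + 489 - 19 + 4) mod 7 = 2430 mod 7 = 1 -> Tuesday (Mon=0 ... Sun=6)
Day of year: 244; offset = 243
Weekday index = (1 + 243) mod 7 = 6 -> Sunday
Weekend days: Saturday, Sunday

Yes


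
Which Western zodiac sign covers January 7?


Date: January 7
Conventional tropical zodiac dates: Capricorn from December 22 onward; Aquarius starts January 20
January 7 falls within the Capricorn range

Capricorn


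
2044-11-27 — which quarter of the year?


Month: November (month 11)
Q1: Jan-Mar, Q2: Apr-Jun, Q3: Jul-Sep, Q4: Oct-Dec

Q4


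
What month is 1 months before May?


May is month 5
5 - 1 = 4

April


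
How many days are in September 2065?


September 2065

30 days


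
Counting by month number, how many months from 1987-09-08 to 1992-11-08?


From September 1987 to November 1992
5 years * 12 = 60 months, plus 2 months = 62

62 months


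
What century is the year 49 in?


Century = (year - 1) // 100 + 1
= (49 - 1) // 100 + 1
= 48 // 100 + 1
= 0 + 1

1st century


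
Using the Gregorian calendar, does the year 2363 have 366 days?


Gregorian leap year rule: divisible by 4, but not by 100, unless also by 400.
2363 is not divisible by 4 -> not a leap year

No


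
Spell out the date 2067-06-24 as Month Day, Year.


ISO 2067-06-24 parses as year=2067, month=06, day=24
Month 6 -> June

June 24, 2067


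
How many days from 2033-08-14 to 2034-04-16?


From 2033-08-14 to 2034-04-16
2033-08-14: days before August = 31 + 28 + 31 + 30 + 31 + 30 + 31 = 212 (2033 is not a leap year); day of year = 212 + 14 = 226
2034-04-16: days before April = 31 + 28 + 31 = 90 (2034 is not a leap year); day of year = 90 + 16 = 106
Rest of 2033: 365 - 226 = 139
Total = 139 + 106 = 245

245 days


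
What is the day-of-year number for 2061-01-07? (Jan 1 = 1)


Date: January 7, 2061
No months before January
Plus 7 days in January

Day of year: 7


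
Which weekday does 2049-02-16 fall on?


Date: February 16, 2049
Anchor: Jan 1, 2049. With p = 2049 - 1 = 2048: (p + p//4 - p//100 + p//400) mod 7 = (2048 + 512 - 20 + 5) mod 7 = 2545 mod 7 = 4 -> Friday (Mon=0 ... Sun=6)
Days before February (Jan): 31; offset = 31 + 16 - 1 = 46
Weekday index = (4 + 46) mod 7 = 1

Day of the week: Tuesday


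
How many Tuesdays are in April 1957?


April 1957 has 30 days
Anchor: Jan 1, 1957. With p = 1957 - 1 = 1956: (p + p//4 - p//100 + p//400) mod 7 = (1956 + 489 - 19 + 4) mod 7 = 2430 mod 7 = 1 -> Tuesday (Mon=0 ... Sun=6)
Days before April (Jan-Mar): 90; April 1 index = (1 + 90) mod 7 = 0 -> Monday
First Tuesday is April 2
Tuesdays: 2, 9, 16, 23, 30

5 Tuesdays


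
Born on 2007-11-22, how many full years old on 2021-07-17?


Birth: 2007-11-22
Reference: 2021-07-17
Year difference: 2021 - 2007 = 14
Birthday not yet reached in 2021, subtract 1

13 years old


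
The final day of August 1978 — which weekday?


August 1978 has 31 days
Anchor: Jan 1, 1978. With p = 1978 - 1 = 1977: (p + p//4 - p//100 + p//400) mod 7 = (1977 + 494 - 19 + 4) mod 7 = 2456 mod 7 = 6 -> Sunday (Mon=0 ... Sun=6)
Days before August (Jan-Jul): 212; August 1 index = (6 + 212) mod 7 = 1 -> Tuesday
Last day offset: 31 - 1 = 30 days
Weekday index = (1 + 30) mod 7 = 3

Thursday, August 31


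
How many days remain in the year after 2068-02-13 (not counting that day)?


Day of year: 44 of 366
Remaining = 366 - 44

322 days


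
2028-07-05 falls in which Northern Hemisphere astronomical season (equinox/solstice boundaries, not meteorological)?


Date: July 5
Astronomical Summer (approx.; exact equinox/solstice day varies by year): June 21 to September 21
July 5 falls within the Summer window

Summer


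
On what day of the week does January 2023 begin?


Target: January 1, 2023
Anchor: Jan 1, 2023. With p = 2023 - 1 = 2022: (p + p//4 - p//100 + p//400) mod 7 = (2022 + 505 - 20 + 5) mod 7 = 2512 mod 7 = 6 -> Sunday (Mon=0 ... Sun=6)
Offset from anchor: 0 days
Weekday index = (6 + 0) mod 7 = 6

Sunday


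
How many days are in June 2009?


June 2009

30 days


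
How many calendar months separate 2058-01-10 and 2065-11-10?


From January 2058 to November 2065
7 years * 12 = 84 months, plus 10 months = 94

94 months


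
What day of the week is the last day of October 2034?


October 2034 has 31 days
Anchor: Jan 1, 2034. With p = 2034 - 1 = 2033: (p + p//4 - p//100 + p//400) mod 7 = (2033 + 508 - 20 + 5) mod 7 = 2526 mod 7 = 6 -> Sunday (Mon=0 ... Sun=6)
Days before October (Jan-Sep): 273; October 1 index = (6 + 273) mod 7 = 6 -> Sunday
Last day offset: 31 - 1 = 30 days
Weekday index = (6 + 30) mod 7 = 1

Tuesday, October 31


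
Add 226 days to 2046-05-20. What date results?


Start: 2046-05-20, add 226 days
May 2046 has 31 days: 31 - 20 = 11 days to May 31 -> 215 left
June 2046 has 30 days -> 185 left
July 2046 has 31 days -> 154 left
August 2046 has 31 days -> 123 left
September 2046 has 30 days -> 93 left
October 2046 has 31 days -> 62 left
November 2046 has 30 days -> 32 left
December 2046 has 31 days -> 1 left
January 2047: 1 <= 31 -> lands on January 1

Result: 2047-01-01


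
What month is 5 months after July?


July is month 7
7 + 5 = 12

December


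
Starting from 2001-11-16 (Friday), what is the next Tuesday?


Current: Friday
Target: Tuesday
Days ahead: 4

Next Tuesday: 2001-11-20


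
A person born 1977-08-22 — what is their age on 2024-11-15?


Birth: 1977-08-22
Reference: 2024-11-15
Year difference: 2024 - 1977 = 47

47 years old


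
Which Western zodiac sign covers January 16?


Date: January 16
Conventional tropical zodiac dates: Capricorn from December 22 onward; Aquarius starts January 20
January 16 falls within the Capricorn range

Capricorn


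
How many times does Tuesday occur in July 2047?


July 2047 has 31 days
Anchor: Jan 1, 2047. With p = 2047 - 1 = 2046: (p + p//4 - p//100 + p//400) mod 7 = (2046 + 511 - 20 + 5) mod 7 = 2542 mod 7 = 1 -> Tuesday (Mon=0 ... Sun=6)
Days before July (Jan-Jun): 181; July 1 index = (1 + 181) mod 7 = 0 -> Monday
First Tuesday is July 2
Tuesdays: 2, 9, 16, 23, 30

5 Tuesdays


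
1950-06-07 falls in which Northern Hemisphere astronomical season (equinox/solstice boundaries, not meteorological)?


Date: June 7
Astronomical Spring (approx.; exact equinox/solstice day varies by year): March 20 to June 20
June 7 falls within the Spring window

Spring


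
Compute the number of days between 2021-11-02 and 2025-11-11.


From 2021-11-02 to 2025-11-11
2021-11-02: days before November = 31 + 28 + 31 + 30 + 31 + 30 + 31 + 31 + 30 + 31 = 304 (2021 is not a leap year); day of year = 304 + 2 = 306
2025-11-11: days before November = 31 + 28 + 31 + 30 + 31 + 30 + 31 + 31 + 30 + 31 = 304 (2025 is not a leap year); day of year = 304 + 11 = 315
Rest of 2021: 365 - 306 = 59
Full years 2022 (365), 2023 (365), 2024 (366): 1096
Total = 59 + 1096 + 315 = 1470

1470 days


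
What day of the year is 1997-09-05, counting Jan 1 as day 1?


Date: September 5, 1997
Days in months 1 through 8: 243
Plus 5 days in September

Day of year: 248


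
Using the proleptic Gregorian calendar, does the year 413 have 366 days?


Gregorian leap year rule: divisible by 4, but not by 100, unless also by 400.
413 is not divisible by 4 -> not a leap year

No


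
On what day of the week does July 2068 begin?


Target: July 1, 2068
Anchor: Jan 1, 2068. With p = 2068 - 1 = 2067: (p + p//4 - p//100 + p//400) mod 7 = (2067 + 516 - 20 + 5) mod 7 = 2568 mod 7 = 6 -> Sunday (Mon=0 ... Sun=6)
Days before July (Jan-Jun): 182 days
Weekday index = (6 + 182) mod 7 = 6

Sunday


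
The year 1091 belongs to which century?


Century = (year - 1) // 100 + 1
= (1091 - 1) // 100 + 1
= 1090 // 100 + 1
= 10 + 1

11th century


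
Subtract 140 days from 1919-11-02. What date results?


Start: 1919-11-02, subtract 140 days
Back 2 days from November 2 reaches October 31, 1919 -> 138 left
October 1919 has 31 days -> back to September 30, 1919 -> 107 left
September 1919 has 30 days -> back to August 31, 1919 -> 77 left
August 1919 has 31 days -> back to July 31, 1919 -> 46 left
July 1919 has 31 days -> back to June 30, 1919 -> 15 left
June 1919: 30 - 15 = 15 -> lands on June 15

Result: 1919-06-15


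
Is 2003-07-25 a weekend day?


Anchor: Jan 1, 2003. With p = 2003 - 1 = 2002: (p + p//4 - p//100 + p//400) mod 7 = (2002 + 500 - 20 + 5) mod 7 = 2487 mod 7 = 2 -> Wednesday (Mon=0 ... Sun=6)
Day of year: 206; offset = 205
Weekday index = (2 + 205) mod 7 = 4 -> Friday
Weekend days: Saturday, Sunday

No


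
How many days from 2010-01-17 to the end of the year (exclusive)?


Day of year: 17 of 365
Remaining = 365 - 17

348 days


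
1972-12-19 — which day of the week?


Date: December 19, 1972
Anchor: Jan 1, 1972. With p = 1972 - 1 = 1971: (p + p//4 - p//100 + p//400) mod 7 = (1971 + 492 - 19 + 4) mod 7 = 2448 mod 7 = 5 -> Saturday (Mon=0 ... Sun=6)
Days before December (Jan-Nov): 335; offset = 335 + 19 - 1 = 353
Weekday index = (5 + 353) mod 7 = 1

Day of the week: Tuesday


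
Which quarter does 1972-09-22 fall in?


Month: September (month 9)
Q1: Jan-Mar, Q2: Apr-Jun, Q3: Jul-Sep, Q4: Oct-Dec

Q3


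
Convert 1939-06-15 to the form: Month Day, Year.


ISO 1939-06-15 parses as year=1939, month=06, day=15
Month 6 -> June

June 15, 1939
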